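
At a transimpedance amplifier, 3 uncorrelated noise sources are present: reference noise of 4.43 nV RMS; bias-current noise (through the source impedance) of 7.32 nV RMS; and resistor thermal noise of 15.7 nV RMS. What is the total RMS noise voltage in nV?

17.9 nV

Uncorrelated sources add in power (mean-square): V_tot = √(ΣV_i²)
V_tot = √[(4.43×10⁻⁹)² + (7.32×10⁻⁹)² + (1.57×10⁻⁸)²] = 1.79×10⁻⁸ V = 17.9 nV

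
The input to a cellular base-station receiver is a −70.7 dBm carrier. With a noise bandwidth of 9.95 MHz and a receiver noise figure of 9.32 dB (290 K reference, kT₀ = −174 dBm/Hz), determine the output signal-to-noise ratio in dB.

24.0 dB

Noise floor: N = −174 + 10 log₁₀(B) + NF
10 log₁₀(9.95×10⁶) = 69.98 dB
N = −174 + 69.98 + 9.32 = −94.70 dBm
SNR = P_sig − N = −70.7 − (−94.70) = 24.00 dB → 24.0 dB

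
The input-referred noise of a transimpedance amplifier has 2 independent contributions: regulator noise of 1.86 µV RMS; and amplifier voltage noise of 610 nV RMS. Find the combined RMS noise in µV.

Uncorrelated sources add in power (mean-square): V_tot = √(ΣV_i²)
V_tot = √[(1.86×10⁻⁶)² + (6.10×10⁻⁷)²] = 1.96×10⁻⁶ V = 1.96 µV

1.96 µV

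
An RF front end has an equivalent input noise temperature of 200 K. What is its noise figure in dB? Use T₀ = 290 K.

2.28 dB

F = 1 + T_e/T₀ = 1 + 200/290 = 1.68966
NF = 10 log₁₀(1.68966) = 2.28 dB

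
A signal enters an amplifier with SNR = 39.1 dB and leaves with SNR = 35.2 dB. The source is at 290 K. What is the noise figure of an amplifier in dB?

NF (dB) = SNR_in(dB) − SNR_out(dB) when the source is at T₀
NF = 39.1 − 35.2 = 3.9 dB

3.9 dB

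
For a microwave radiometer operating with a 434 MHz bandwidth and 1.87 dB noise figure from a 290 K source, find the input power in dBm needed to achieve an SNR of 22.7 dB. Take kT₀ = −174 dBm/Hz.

Sensitivity = −174 + 10 log₁₀(B) + NF + SNR_min
= −174 + 86.37 + 1.87 + 22.7
= −63.06 dBm → −63.1 dBm

−63.1 dBm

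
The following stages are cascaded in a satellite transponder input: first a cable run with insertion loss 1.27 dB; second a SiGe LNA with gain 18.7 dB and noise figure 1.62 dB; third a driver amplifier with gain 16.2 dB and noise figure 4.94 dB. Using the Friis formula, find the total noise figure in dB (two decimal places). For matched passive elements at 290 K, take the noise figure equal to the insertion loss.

2.97 dB

Convert to linear (a loss of L dB is a gain of −L dB): F_i = 10^(NF_i/10), G_i = 10^(G_i,dB/10)
  Stage 1: F_1 = 10^(1.27/10) = 1.340, G_1 = 10^(−1.27/10) = 0.7464
  Stage 2: F_2 = 10^(1.62/10) = 1.452, G_2 = 10^(18.7/10) = 74.13
  Stage 3: F_3 = 10^(4.94/10) = 3.119, G_3 = 10^(16.2/10) = 41.69
Friis cascade:
  F = 1.340 + (1.452 − 1)/0.7464 + (3.119 − 1)/55.34 = 1.984
NF = 10 log₁₀(1.984) = 2.97 dB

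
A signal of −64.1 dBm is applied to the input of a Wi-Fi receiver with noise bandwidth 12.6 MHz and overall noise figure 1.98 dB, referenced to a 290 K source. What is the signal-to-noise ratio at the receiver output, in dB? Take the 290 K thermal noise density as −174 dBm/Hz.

Noise floor: N = −174 + 10 log₁₀(B) + NF
10 log₁₀(1.26×10⁷) = 71 dB
N = −174 + 71 + 1.98 = −101.02 dBm
SNR = P_sig − N = −64.1 − (−101.02) = 36.92 dB → 36.9 dB

36.9 dB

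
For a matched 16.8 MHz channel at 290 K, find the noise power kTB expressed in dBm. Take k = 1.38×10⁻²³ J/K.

−101.7 dBm

P_n = kTB = 1.38×10⁻²³ × 290 × 1.68×10⁷ = 6.72×10⁻¹⁴ W
In dBm: 10 log₁₀(6.72×10⁻¹⁴ / 10⁻³) = −101.7 dBm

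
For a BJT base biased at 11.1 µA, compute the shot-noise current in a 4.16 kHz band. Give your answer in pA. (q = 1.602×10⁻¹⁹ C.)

122 pA

I_n = √(2qI·B)
2qI·B = 2 × 1.602×10⁻¹⁹ × 1.11×10⁻⁵ × 4.16×10³ = 1.48×10⁻²⁰ A²
I_n = √(1.48×10⁻²⁰) = 1.22×10⁻¹⁰ A = 122 pA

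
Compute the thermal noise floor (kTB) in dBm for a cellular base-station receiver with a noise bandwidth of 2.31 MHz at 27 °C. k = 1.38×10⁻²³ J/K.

T = 27 °C + 273.15 = 300.15 K
P_n = kTB = 1.38×10⁻²³ × 300.15 × 2.31×10⁶ = 9.57×10⁻¹⁵ W
In dBm: 10 log₁₀(9.57×10⁻¹⁵ / 10⁻³) = −110.2 dBm

−110.2 dBm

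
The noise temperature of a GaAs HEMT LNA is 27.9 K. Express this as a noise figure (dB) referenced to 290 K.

0.399 dB

F = 1 + T_e/T₀ = 1 + 27.9/290 = 1.09621
NF = 10 log₁₀(1.09621) = 0.399 dB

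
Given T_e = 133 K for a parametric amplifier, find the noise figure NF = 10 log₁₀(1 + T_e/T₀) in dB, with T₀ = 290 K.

1.64 dB

F = 1 + T_e/T₀ = 1 + 133/290 = 1.45862
NF = 10 log₁₀(1.45862) = 1.64 dB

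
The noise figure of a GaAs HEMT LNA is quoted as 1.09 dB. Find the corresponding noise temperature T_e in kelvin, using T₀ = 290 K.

F = 10^(1.09/10) = 1.28529
T_e = (F − 1)·T₀ = (1.28529 − 1) × 290 = 82.7 K

82.7 K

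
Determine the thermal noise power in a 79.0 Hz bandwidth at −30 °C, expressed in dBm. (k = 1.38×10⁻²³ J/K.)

−155.8 dBm

T = −30 °C + 273.15 = 243.15 K
P_n = kTB = 1.38×10⁻²³ × 243.15 × 7.90×10¹ = 2.65×10⁻¹⁹ W
In dBm: 10 log₁₀(2.65×10⁻¹⁹ / 10⁻³) = −155.8 dBm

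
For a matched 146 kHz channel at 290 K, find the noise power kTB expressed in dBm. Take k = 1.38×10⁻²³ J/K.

P_n = kTB = 1.38×10⁻²³ × 290 × 1.46×10⁵ = 5.84×10⁻¹⁶ W
In dBm: 10 log₁₀(5.84×10⁻¹⁶ / 10⁻³) = −122.3 dBm

−122.3 dBm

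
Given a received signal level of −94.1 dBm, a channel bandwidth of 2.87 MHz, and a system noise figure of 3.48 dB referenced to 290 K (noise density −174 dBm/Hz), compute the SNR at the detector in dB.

11.8 dB

Noise floor: N = −174 + 10 log₁₀(B) + NF
10 log₁₀(2.87×10⁶) = 64.58 dB
N = −174 + 64.58 + 3.48 = −105.94 dBm
SNR = P_sig − N = −94.1 − (−105.94) = 11.84 dB → 11.8 dB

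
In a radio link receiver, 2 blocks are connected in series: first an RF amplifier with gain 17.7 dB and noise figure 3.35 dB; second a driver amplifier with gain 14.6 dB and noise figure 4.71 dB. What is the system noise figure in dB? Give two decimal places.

3.42 dB

Convert to linear (a loss of L dB is a gain of −L dB): F_i = 10^(NF_i/10), G_i = 10^(G_i,dB/10)
  Stage 1: F_1 = 10^(3.35/10) = 2.163, G_1 = 10^(17.7/10) = 58.88
  Stage 2: F_2 = 10^(4.71/10) = 2.958, G_2 = 10^(14.6/10) = 28.84
Friis cascade:
  F = 2.163 + (2.958 − 1)/58.88 = 2.196
NF = 10 log₁₀(2.196) = 3.42 dB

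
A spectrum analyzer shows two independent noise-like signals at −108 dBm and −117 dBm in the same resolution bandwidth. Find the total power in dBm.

Convert to linear, add, convert back:
P₁ = 1.58×10⁻¹⁴ W, P₂ = 2.00×10⁻¹⁵ W
P_tot = 1.78×10⁻¹⁴ W → 10 log₁₀(P_tot / 10⁻³) = −107.5 dBm

−107.5 dBm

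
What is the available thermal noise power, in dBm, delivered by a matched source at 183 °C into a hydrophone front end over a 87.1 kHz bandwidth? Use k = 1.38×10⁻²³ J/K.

T = 183 °C + 273.15 = 456.15 K
P_n = kTB = 1.38×10⁻²³ × 456.15 × 8.71×10⁴ = 5.48×10⁻¹⁶ W
In dBm: 10 log₁₀(5.48×10⁻¹⁶ / 10⁻³) = −122.6 dBm

−122.6 dBm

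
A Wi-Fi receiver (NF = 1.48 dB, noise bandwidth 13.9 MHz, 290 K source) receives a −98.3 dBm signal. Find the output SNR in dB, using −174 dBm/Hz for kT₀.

2.8 dB

Noise floor: N = −174 + 10 log₁₀(B) + NF
10 log₁₀(1.39×10⁷) = 71.43 dB
N = −174 + 71.43 + 1.48 = −101.09 dBm
SNR = P_sig − N = −98.3 − (−101.09) = 2.79 dB → 2.8 dB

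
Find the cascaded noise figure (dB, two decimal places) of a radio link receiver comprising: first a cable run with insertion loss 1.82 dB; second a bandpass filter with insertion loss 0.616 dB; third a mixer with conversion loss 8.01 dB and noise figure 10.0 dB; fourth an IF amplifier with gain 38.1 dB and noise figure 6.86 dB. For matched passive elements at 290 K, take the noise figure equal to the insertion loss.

Convert to linear (a loss of L dB is a gain of −L dB): F_i = 10^(NF_i/10), G_i = 10^(G_i,dB/10)
  Stage 1: F_1 = 10^(1.82/10) = 1.521, G_1 = 10^(−1.82/10) = 0.6577
  Stage 2: F_2 = 10^(0.616/10) = 1.152, G_2 = 10^(−0.616/10) = 0.8678
  Stage 3: F_3 = 10^(10.0/10) = 10.00, G_3 = 10^(−8.01/10) = 0.1581
  Stage 4: F_4 = 10^(6.86/10) = 4.853, G_4 = 10^(38.1/10) = 6457
Friis cascade:
  F = 1.521 + (1.152 − 1)/0.6577 + (10.00 − 1)/0.5707 + (4.853 − 1)/0.09024 = 60.22
NF = 10 log₁₀(60.22) = 17.80 dB

17.80 dB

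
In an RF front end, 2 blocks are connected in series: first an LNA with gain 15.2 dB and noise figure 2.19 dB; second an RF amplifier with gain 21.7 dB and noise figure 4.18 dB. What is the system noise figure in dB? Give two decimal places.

Convert to linear (a loss of L dB is a gain of −L dB): F_i = 10^(NF_i/10), G_i = 10^(G_i,dB/10)
  Stage 1: F_1 = 10^(2.19/10) = 1.656, G_1 = 10^(15.2/10) = 33.11
  Stage 2: F_2 = 10^(4.18/10) = 2.618, G_2 = 10^(21.7/10) = 147.9
Friis cascade:
  F = 1.656 + (2.618 − 1)/33.11 = 1.705
NF = 10 log₁₀(1.705) = 2.32 dB

2.32 dB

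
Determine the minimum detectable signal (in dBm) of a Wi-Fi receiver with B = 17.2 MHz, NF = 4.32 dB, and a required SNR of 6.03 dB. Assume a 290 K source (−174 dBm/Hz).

−91.3 dBm

Sensitivity = −174 + 10 log₁₀(B) + NF + SNR_min
= −174 + 72.36 + 4.32 + 6.03
= −91.29 dBm → −91.3 dBm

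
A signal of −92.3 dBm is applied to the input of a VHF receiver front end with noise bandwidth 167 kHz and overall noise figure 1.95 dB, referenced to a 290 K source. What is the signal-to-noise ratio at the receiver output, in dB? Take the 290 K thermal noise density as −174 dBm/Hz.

27.5 dB

Noise floor: N = −174 + 10 log₁₀(B) + NF
10 log₁₀(1.67×10⁵) = 52.23 dB
N = −174 + 52.23 + 1.95 = −119.82 dBm
SNR = P_sig − N = −92.3 − (−119.82) = 27.52 dB → 27.5 dB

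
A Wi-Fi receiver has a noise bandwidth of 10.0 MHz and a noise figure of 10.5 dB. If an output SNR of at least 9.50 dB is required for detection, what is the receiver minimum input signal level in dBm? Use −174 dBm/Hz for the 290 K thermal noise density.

−84.0 dBm

Sensitivity = −174 + 10 log₁₀(B) + NF + SNR_min
= −174 + 70 + 10.5 + 9.50
= −84.00 dBm → −84.0 dBm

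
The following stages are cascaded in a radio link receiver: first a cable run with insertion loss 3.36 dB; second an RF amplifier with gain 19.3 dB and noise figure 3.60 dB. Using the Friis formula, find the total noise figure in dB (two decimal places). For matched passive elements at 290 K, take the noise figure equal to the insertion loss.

6.96 dB

Convert to linear (a loss of L dB is a gain of −L dB): F_i = 10^(NF_i/10), G_i = 10^(G_i,dB/10)
  Stage 1: F_1 = 10^(3.36/10) = 2.168, G_1 = 10^(−3.36/10) = 0.4613
  Stage 2: F_2 = 10^(3.60/10) = 2.291, G_2 = 10^(19.3/10) = 85.11
Friis cascade:
  F = 2.168 + (2.291 − 1)/0.4613 = 4.966
NF = 10 log₁₀(4.966) = 6.96 dB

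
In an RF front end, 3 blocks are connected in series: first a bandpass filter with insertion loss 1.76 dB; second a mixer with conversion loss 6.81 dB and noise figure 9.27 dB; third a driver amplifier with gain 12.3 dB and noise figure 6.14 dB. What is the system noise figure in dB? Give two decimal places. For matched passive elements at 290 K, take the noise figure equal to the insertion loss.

15.45 dB

Convert to linear (a loss of L dB is a gain of −L dB): F_i = 10^(NF_i/10), G_i = 10^(G_i,dB/10)
  Stage 1: F_1 = 10^(1.76/10) = 1.500, G_1 = 10^(−1.76/10) = 0.6668
  Stage 2: F_2 = 10^(9.27/10) = 8.453, G_2 = 10^(−6.81/10) = 0.2084
  Stage 3: F_3 = 10^(6.14/10) = 4.111, G_3 = 10^(12.3/10) = 16.98
Friis cascade:
  F = 1.500 + (8.453 − 1)/0.6668 + (4.111 − 1)/0.1390 = 35.06
NF = 10 log₁₀(35.06) = 15.45 dB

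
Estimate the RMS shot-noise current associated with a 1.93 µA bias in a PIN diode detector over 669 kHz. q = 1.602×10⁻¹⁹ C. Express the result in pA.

643 pA

I_n = √(2qI·B)
2qI·B = 2 × 1.602×10⁻¹⁹ × 1.93×10⁻⁶ × 6.69×10⁵ = 4.14×10⁻¹⁹ A²
I_n = √(4.14×10⁻¹⁹) = 6.43×10⁻¹⁰ A = 643 pA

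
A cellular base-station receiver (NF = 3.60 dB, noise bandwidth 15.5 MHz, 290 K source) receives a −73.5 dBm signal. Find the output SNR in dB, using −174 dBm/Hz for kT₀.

Noise floor: N = −174 + 10 log₁₀(B) + NF
10 log₁₀(1.55×10⁷) = 71.9 dB
N = −174 + 71.9 + 3.60 = −98.50 dBm
SNR = P_sig − N = −73.5 − (−98.50) = 25.00 dB → 25.0 dB

25.0 dB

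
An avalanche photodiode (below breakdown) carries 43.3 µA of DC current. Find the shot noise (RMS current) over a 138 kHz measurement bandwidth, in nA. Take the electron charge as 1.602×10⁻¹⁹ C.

1.38 nA

I_n = √(2qI·B)
2qI·B = 2 × 1.602×10⁻¹⁹ × 4.33×10⁻⁵ × 1.38×10⁵ = 1.91×10⁻¹⁸ A²
I_n = √(1.91×10⁻¹⁸) = 1.38×10⁻⁹ A = 1.38 nA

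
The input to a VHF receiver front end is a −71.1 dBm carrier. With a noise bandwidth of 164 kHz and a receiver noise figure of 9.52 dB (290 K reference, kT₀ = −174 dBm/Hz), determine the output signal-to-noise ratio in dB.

41.2 dB

Noise floor: N = −174 + 10 log₁₀(B) + NF
10 log₁₀(1.64×10⁵) = 52.15 dB
N = −174 + 52.15 + 9.52 = −112.33 dBm
SNR = P_sig − N = −71.1 − (−112.33) = 41.23 dB → 41.2 dB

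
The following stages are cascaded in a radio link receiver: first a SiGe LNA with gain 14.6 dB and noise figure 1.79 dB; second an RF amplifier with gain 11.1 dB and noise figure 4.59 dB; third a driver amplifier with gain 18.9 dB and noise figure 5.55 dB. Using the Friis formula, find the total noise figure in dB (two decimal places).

Convert to linear (a loss of L dB is a gain of −L dB): F_i = 10^(NF_i/10), G_i = 10^(G_i,dB/10)
  Stage 1: F_1 = 10^(1.79/10) = 1.510, G_1 = 10^(14.6/10) = 28.84
  Stage 2: F_2 = 10^(4.59/10) = 2.877, G_2 = 10^(11.1/10) = 12.88
  Stage 3: F_3 = 10^(5.55/10) = 3.589, G_3 = 10^(18.9/10) = 77.62
Friis cascade:
  F = 1.510 + (2.877 − 1)/28.84 + (3.589 − 1)/371.5 = 1.582
NF = 10 log₁₀(1.582) = 1.99 dB

1.99 dB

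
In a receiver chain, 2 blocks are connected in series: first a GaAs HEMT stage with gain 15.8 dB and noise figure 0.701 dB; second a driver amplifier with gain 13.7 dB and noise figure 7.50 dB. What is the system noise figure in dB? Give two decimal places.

1.13 dB

Convert to linear (a loss of L dB is a gain of −L dB): F_i = 10^(NF_i/10), G_i = 10^(G_i,dB/10)
  Stage 1: F_1 = 10^(0.701/10) = 1.175, G_1 = 10^(15.8/10) = 38.02
  Stage 2: F_2 = 10^(7.50/10) = 5.623, G_2 = 10^(13.7/10) = 23.44
Friis cascade:
  F = 1.175 + (5.623 − 1)/38.02 = 1.297
NF = 10 log₁₀(1.297) = 1.13 dB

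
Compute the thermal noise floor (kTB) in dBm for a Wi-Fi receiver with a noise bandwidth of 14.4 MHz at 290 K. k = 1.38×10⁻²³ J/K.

−102.4 dBm

P_n = kTB = 1.38×10⁻²³ × 290 × 1.44×10⁷ = 5.76×10⁻¹⁴ W
In dBm: 10 log₁₀(5.76×10⁻¹⁴ / 10⁻³) = −102.4 dBm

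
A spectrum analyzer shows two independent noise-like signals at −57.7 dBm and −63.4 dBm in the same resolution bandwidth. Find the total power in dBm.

Convert to linear, add, convert back:
P₁ = 1.70×10⁻⁹ W, P₂ = 4.57×10⁻¹⁰ W
P_tot = 2.16×10⁻⁹ W → 10 log₁₀(P_tot / 10⁻³) = −56.7 dBm

−56.7 dBm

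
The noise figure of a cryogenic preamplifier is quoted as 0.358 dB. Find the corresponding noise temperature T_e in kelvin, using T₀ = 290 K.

24.9 K

F = 10^(0.358/10) = 1.08593
T_e = (F − 1)·T₀ = (1.08593 − 1) × 290 = 24.9 K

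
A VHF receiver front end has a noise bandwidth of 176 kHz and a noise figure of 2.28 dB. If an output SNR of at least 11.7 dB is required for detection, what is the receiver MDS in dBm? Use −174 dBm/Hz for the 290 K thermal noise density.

Sensitivity = −174 + 10 log₁₀(B) + NF + SNR_min
= −174 + 52.46 + 2.28 + 11.7
= −107.56 dBm → −107.6 dBm

−107.6 dBm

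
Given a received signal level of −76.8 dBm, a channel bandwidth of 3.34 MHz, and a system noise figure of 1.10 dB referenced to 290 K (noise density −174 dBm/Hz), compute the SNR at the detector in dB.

30.9 dB

Noise floor: N = −174 + 10 log₁₀(B) + NF
10 log₁₀(3.34×10⁶) = 65.24 dB
N = −174 + 65.24 + 1.10 = −107.66 dBm
SNR = P_sig − N = −76.8 − (−107.66) = 30.86 dB → 30.9 dB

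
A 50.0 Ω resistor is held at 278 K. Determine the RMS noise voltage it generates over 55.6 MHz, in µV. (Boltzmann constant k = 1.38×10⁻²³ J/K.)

6.53 µV

V_n = √(4kTRB)
4kTRB = 4 × 1.38×10⁻²³ × 278 × 5.00×10¹ × 5.56×10⁷ = 4.27×10⁻¹¹ V²
V_n = √(4.27×10⁻¹¹) = 6.53×10⁻⁶ V = 6.53 µV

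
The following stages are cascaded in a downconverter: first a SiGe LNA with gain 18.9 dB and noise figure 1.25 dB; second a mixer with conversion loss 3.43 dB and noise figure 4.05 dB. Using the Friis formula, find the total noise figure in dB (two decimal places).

1.31 dB

Convert to linear (a loss of L dB is a gain of −L dB): F_i = 10^(NF_i/10), G_i = 10^(G_i,dB/10)
  Stage 1: F_1 = 10^(1.25/10) = 1.334, G_1 = 10^(18.9/10) = 77.62
  Stage 2: F_2 = 10^(4.05/10) = 2.541, G_2 = 10^(−3.43/10) = 0.4539
Friis cascade:
  F = 1.334 + (2.541 − 1)/77.62 = 1.353
NF = 10 log₁₀(1.353) = 1.31 dB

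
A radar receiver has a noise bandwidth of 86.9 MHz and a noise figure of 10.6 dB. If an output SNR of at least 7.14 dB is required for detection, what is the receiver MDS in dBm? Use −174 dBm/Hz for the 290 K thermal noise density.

−76.9 dBm

Sensitivity = −174 + 10 log₁₀(B) + NF + SNR_min
= −174 + 79.39 + 10.6 + 7.14
= −76.87 dBm → −76.9 dBm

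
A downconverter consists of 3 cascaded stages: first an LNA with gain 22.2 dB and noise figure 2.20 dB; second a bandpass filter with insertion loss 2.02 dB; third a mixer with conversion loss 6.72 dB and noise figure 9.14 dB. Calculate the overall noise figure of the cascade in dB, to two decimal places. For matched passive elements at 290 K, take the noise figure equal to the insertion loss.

2.39 dB

Convert to linear (a loss of L dB is a gain of −L dB): F_i = 10^(NF_i/10), G_i = 10^(G_i,dB/10)
  Stage 1: F_1 = 10^(2.20/10) = 1.660, G_1 = 10^(22.2/10) = 166.0
  Stage 2: F_2 = 10^(2.02/10) = 1.592, G_2 = 10^(−2.02/10) = 0.6281
  Stage 3: F_3 = 10^(9.14/10) = 8.204, G_3 = 10^(−6.72/10) = 0.2128
Friis cascade:
  F = 1.660 + (1.592 − 1)/166.0 + (8.204 − 1)/104.2 = 1.732
NF = 10 log₁₀(1.732) = 2.39 dB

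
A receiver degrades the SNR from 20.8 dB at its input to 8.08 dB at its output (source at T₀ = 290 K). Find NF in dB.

NF (dB) = SNR_in(dB) − SNR_out(dB) when the source is at T₀
NF = 20.8 − 8.08 = 12.72 dB

12.72 dB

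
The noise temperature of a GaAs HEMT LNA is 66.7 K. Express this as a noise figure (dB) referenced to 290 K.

0.899 dB

F = 1 + T_e/T₀ = 1 + 66.7/290 = 1.23
NF = 10 log₁₀(1.23) = 0.899 dB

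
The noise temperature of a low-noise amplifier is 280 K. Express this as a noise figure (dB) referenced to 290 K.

2.93 dB

F = 1 + T_e/T₀ = 1 + 280/290 = 1.96552
NF = 10 log₁₀(1.96552) = 2.93 dB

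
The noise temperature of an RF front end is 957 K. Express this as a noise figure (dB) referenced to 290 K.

6.33 dB

F = 1 + T_e/T₀ = 1 + 957/290 = 4.3
NF = 10 log₁₀(4.3) = 6.33 dB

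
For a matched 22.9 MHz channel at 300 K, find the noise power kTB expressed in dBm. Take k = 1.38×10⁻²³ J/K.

−100.2 dBm

P_n = kTB = 1.38×10⁻²³ × 300 × 2.29×10⁷ = 9.48×10⁻¹⁴ W
In dBm: 10 log₁₀(9.48×10⁻¹⁴ / 10⁻³) = −100.2 dBm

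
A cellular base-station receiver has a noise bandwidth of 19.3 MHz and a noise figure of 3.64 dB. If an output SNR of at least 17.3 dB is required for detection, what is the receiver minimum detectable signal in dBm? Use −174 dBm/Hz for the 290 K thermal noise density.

Sensitivity = −174 + 10 log₁₀(B) + NF + SNR_min
= −174 + 72.86 + 3.64 + 17.3
= −80.20 dBm → −80.2 dBm

−80.2 dBm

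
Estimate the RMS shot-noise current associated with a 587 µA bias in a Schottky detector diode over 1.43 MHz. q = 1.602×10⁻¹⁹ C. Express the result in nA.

16.4 nA

I_n = √(2qI·B)
2qI·B = 2 × 1.602×10⁻¹⁹ × 5.87×10⁻⁴ × 1.43×10⁶ = 2.69×10⁻¹⁶ A²
I_n = √(2.69×10⁻¹⁶) = 1.64×10⁻⁸ A = 16.4 nA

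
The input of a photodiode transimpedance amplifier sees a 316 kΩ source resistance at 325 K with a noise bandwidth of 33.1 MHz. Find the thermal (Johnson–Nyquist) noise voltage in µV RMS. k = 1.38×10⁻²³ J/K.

433 µV

V_n = √(4kTRB)
4kTRB = 4 × 1.38×10⁻²³ × 325 × 3.16×10⁵ × 3.31×10⁷ = 1.88×10⁻⁷ V²
V_n = √(1.88×10⁻⁷) = 4.33×10⁻⁴ V = 433 µV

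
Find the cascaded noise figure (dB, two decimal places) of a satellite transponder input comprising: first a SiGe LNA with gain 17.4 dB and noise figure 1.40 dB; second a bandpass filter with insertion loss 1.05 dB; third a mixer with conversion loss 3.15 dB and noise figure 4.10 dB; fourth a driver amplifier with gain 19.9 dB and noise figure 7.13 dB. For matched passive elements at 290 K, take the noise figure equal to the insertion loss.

Convert to linear (a loss of L dB is a gain of −L dB): F_i = 10^(NF_i/10), G_i = 10^(G_i,dB/10)
  Stage 1: F_1 = 10^(1.40/10) = 1.380, G_1 = 10^(17.4/10) = 54.95
  Stage 2: F_2 = 10^(1.05/10) = 1.274, G_2 = 10^(−1.05/10) = 0.7852
  Stage 3: F_3 = 10^(4.10/10) = 2.570, G_3 = 10^(−3.15/10) = 0.4842
  Stage 4: F_4 = 10^(7.13/10) = 5.164, G_4 = 10^(19.9/10) = 97.72
Friis cascade:
  F = 1.380 + (1.274 − 1)/54.95 + (2.570 − 1)/43.15 + (5.164 − 1)/20.89 = 1.621
NF = 10 log₁₀(1.621) = 2.10 dB

2.10 dB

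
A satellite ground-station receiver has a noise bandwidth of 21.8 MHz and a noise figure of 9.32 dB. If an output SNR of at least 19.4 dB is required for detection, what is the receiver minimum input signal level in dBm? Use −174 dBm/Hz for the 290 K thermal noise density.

Sensitivity = −174 + 10 log₁₀(B) + NF + SNR_min
= −174 + 73.38 + 9.32 + 19.4
= −71.90 dBm → −71.9 dBm

−71.9 dBm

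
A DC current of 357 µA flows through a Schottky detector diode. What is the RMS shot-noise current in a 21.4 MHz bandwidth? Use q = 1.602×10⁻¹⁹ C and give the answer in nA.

I_n = √(2qI·B)
2qI·B = 2 × 1.602×10⁻¹⁹ × 3.57×10⁻⁴ × 2.14×10⁷ = 2.45×10⁻¹⁵ A²
I_n = √(2.45×10⁻¹⁵) = 4.95×10⁻⁸ A = 49.5 nA

49.5 nA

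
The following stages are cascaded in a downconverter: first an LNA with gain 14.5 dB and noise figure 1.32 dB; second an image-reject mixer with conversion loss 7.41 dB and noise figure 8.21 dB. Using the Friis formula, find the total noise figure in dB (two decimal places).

1.92 dB

Convert to linear (a loss of L dB is a gain of −L dB): F_i = 10^(NF_i/10), G_i = 10^(G_i,dB/10)
  Stage 1: F_1 = 10^(1.32/10) = 1.355, G_1 = 10^(14.5/10) = 28.18
  Stage 2: F_2 = 10^(8.21/10) = 6.622, G_2 = 10^(−7.41/10) = 0.1816
Friis cascade:
  F = 1.355 + (6.622 − 1)/28.18 = 1.555
NF = 10 log₁₀(1.555) = 1.92 dB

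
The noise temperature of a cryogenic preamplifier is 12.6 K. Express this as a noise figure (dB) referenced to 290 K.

F = 1 + T_e/T₀ = 1 + 12.6/290 = 1.04345
NF = 10 log₁₀(1.04345) = 0.185 dB

0.185 dB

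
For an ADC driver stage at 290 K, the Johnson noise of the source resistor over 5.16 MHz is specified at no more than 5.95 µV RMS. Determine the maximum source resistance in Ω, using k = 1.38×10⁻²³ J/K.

Johnson–Nyquist: V_n = √(4kTRB) ⇒ R = V_n² / (4kTB)
4kTB = 4 × 1.38×10⁻²³ × 290 × 5.16×10⁶ = 8.26×10⁻¹⁴
R = (5.95×10⁻⁶)² / 8.26×10⁻¹⁴ = 4.29×10² Ω = 429 Ω

429 Ω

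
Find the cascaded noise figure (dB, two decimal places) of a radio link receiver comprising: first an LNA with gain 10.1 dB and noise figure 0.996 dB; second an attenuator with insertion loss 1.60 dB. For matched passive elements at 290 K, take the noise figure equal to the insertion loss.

Convert to linear (a loss of L dB is a gain of −L dB): F_i = 10^(NF_i/10), G_i = 10^(G_i,dB/10)
  Stage 1: F_1 = 10^(0.996/10) = 1.258, G_1 = 10^(10.1/10) = 10.23
  Stage 2: F_2 = 10^(1.60/10) = 1.445, G_2 = 10^(−1.60/10) = 0.6918
Friis cascade:
  F = 1.258 + (1.445 − 1)/10.23 = 1.301
NF = 10 log₁₀(1.301) = 1.14 dB

1.14 dB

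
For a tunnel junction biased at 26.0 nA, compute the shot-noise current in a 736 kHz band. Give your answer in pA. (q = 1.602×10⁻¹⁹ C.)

I_n = √(2qI·B)
2qI·B = 2 × 1.602×10⁻¹⁹ × 2.60×10⁻⁸ × 7.36×10⁵ = 6.13×10⁻²¹ A²
I_n = √(6.13×10⁻²¹) = 7.83×10⁻¹¹ A = 78.3 pA

78.3 pA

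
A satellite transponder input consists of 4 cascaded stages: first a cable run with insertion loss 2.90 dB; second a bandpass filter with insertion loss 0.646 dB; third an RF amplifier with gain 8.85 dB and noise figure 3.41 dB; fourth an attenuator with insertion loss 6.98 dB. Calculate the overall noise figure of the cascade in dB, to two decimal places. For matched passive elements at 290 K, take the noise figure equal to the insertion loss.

7.88 dB

Convert to linear (a loss of L dB is a gain of −L dB): F_i = 10^(NF_i/10), G_i = 10^(G_i,dB/10)
  Stage 1: F_1 = 10^(2.90/10) = 1.950, G_1 = 10^(−2.90/10) = 0.5129
  Stage 2: F_2 = 10^(0.646/10) = 1.160, G_2 = 10^(−0.646/10) = 0.8618
  Stage 3: F_3 = 10^(3.41/10) = 2.193, G_3 = 10^(8.85/10) = 7.674
  Stage 4: F_4 = 10^(6.98/10) = 4.989, G_4 = 10^(−6.98/10) = 0.2004
Friis cascade:
  F = 1.950 + (1.160 − 1)/0.5129 + (2.193 − 1)/0.4420 + (4.989 − 1)/3.392 = 6.137
NF = 10 log₁₀(6.137) = 7.88 dB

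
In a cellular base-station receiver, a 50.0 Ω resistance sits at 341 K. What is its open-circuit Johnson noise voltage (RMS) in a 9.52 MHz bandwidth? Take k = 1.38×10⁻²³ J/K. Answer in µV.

2.99 µV

V_n = √(4kTRB)
4kTRB = 4 × 1.38×10⁻²³ × 341 × 5.00×10¹ × 9.52×10⁶ = 8.96×10⁻¹² V²
V_n = √(8.96×10⁻¹²) = 2.99×10⁻⁶ V = 2.99 µV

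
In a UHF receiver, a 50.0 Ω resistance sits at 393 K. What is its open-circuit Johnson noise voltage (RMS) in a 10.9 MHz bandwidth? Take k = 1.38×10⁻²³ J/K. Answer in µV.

3.44 µV

V_n = √(4kTRB)
4kTRB = 4 × 1.38×10⁻²³ × 393 × 5.00×10¹ × 1.09×10⁷ = 1.18×10⁻¹¹ V²
V_n = √(1.18×10⁻¹¹) = 3.44×10⁻⁶ V = 3.44 µV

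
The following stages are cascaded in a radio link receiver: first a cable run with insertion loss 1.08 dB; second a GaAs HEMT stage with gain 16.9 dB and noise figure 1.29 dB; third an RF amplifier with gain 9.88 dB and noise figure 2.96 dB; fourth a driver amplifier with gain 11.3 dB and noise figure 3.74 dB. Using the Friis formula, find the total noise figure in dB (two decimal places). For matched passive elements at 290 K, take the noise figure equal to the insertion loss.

2.44 dB

Convert to linear (a loss of L dB is a gain of −L dB): F_i = 10^(NF_i/10), G_i = 10^(G_i,dB/10)
  Stage 1: F_1 = 10^(1.08/10) = 1.282, G_1 = 10^(−1.08/10) = 0.7798
  Stage 2: F_2 = 10^(1.29/10) = 1.346, G_2 = 10^(16.9/10) = 48.98
  Stage 3: F_3 = 10^(2.96/10) = 1.977, G_3 = 10^(9.88/10) = 9.727
  Stage 4: F_4 = 10^(3.74/10) = 2.366, G_4 = 10^(11.3/10) = 13.49
Friis cascade:
  F = 1.282 + (1.346 − 1)/0.7798 + (1.977 − 1)/38.19 + (2.366 − 1)/371.5 = 1.755
NF = 10 log₁₀(1.755) = 2.44 dB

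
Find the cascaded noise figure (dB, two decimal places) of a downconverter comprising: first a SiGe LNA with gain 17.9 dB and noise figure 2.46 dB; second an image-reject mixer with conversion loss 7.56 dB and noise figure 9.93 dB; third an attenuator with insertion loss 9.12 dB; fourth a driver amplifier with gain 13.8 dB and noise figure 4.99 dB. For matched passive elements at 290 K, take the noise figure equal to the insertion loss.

Convert to linear (a loss of L dB is a gain of −L dB): F_i = 10^(NF_i/10), G_i = 10^(G_i,dB/10)
  Stage 1: F_1 = 10^(2.46/10) = 1.762, G_1 = 10^(17.9/10) = 61.66
  Stage 2: F_2 = 10^(9.93/10) = 9.840, G_2 = 10^(−7.56/10) = 0.1754
  Stage 3: F_3 = 10^(9.12/10) = 8.166, G_3 = 10^(−9.12/10) = 0.1225
  Stage 4: F_4 = 10^(4.99/10) = 3.155, G_4 = 10^(13.8/10) = 23.99
Friis cascade:
  F = 1.762 + (9.840 − 1)/61.66 + (8.166 − 1)/10.81 + (3.155 − 1)/1.324 = 4.195
NF = 10 log₁₀(4.195) = 6.23 dB

6.23 dB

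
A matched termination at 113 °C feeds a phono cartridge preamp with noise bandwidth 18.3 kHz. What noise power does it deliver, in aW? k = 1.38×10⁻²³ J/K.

97.5 aW

T = 113 °C + 273.15 = 386.15 K
P_n = kTB = 1.38×10⁻²³ × 386.15 × 1.83×10⁴ = 9.75×10⁻¹⁷ W = 97.5 aW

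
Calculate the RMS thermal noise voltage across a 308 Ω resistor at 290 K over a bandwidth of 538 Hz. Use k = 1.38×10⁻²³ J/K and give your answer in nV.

V_n = √(4kTRB)
4kTRB = 4 × 1.38×10⁻²³ × 290 × 3.08×10² × 5.38×10² = 2.65×10⁻¹⁵ V²
V_n = √(2.65×10⁻¹⁵) = 5.15×10⁻⁸ V = 51.5 nV

51.5 nV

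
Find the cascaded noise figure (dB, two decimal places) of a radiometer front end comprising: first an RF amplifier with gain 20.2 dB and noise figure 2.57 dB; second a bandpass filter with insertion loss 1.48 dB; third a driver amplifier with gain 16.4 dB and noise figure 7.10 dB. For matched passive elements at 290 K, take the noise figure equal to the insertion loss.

Convert to linear (a loss of L dB is a gain of −L dB): F_i = 10^(NF_i/10), G_i = 10^(G_i,dB/10)
  Stage 1: F_1 = 10^(2.57/10) = 1.807, G_1 = 10^(20.2/10) = 104.7
  Stage 2: F_2 = 10^(1.48/10) = 1.406, G_2 = 10^(−1.48/10) = 0.7112
  Stage 3: F_3 = 10^(7.10/10) = 5.129, G_3 = 10^(16.4/10) = 43.65
Friis cascade:
  F = 1.807 + (1.406 − 1)/104.7 + (5.129 − 1)/74.47 = 1.866
NF = 10 log₁₀(1.866) = 2.71 dB

2.71 dB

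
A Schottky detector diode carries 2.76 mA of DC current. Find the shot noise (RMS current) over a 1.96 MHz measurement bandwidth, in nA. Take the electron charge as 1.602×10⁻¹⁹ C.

I_n = √(2qI·B)
2qI·B = 2 × 1.602×10⁻¹⁹ × 2.76×10⁻³ × 1.96×10⁶ = 1.73×10⁻¹⁵ A²
I_n = √(1.73×10⁻¹⁵) = 4.16×10⁻⁸ A = 41.6 nA

41.6 nA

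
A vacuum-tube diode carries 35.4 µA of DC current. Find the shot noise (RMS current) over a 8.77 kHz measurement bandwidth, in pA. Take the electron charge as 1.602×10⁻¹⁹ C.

315 pA

I_n = √(2qI·B)
2qI·B = 2 × 1.602×10⁻¹⁹ × 3.54×10⁻⁵ × 8.77×10³ = 9.95×10⁻²⁰ A²
I_n = √(9.95×10⁻²⁰) = 3.15×10⁻¹⁰ A = 315 pA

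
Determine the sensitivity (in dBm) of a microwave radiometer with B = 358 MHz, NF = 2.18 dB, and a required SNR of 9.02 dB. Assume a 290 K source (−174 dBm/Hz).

−77.3 dBm

Sensitivity = −174 + 10 log₁₀(B) + NF + SNR_min
= −174 + 85.54 + 2.18 + 9.02
= −77.26 dBm → −77.3 dBm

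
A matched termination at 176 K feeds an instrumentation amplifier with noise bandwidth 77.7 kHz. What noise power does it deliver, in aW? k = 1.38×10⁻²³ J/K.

189 aW

P_n = kTB = 1.38×10⁻²³ × 176 × 7.77×10⁴ = 1.89×10⁻¹⁶ W = 189 aW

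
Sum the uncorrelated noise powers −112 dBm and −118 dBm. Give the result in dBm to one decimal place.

−111.0 dBm

Convert to linear, add, convert back:
P₁ = 6.31×10⁻¹⁵ W, P₂ = 1.58×10⁻¹⁵ W
P_tot = 7.89×10⁻¹⁵ W → 10 log₁₀(P_tot / 10⁻³) = −111.0 dBm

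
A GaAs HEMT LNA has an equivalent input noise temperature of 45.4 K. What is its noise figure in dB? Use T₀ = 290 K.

F = 1 + T_e/T₀ = 1 + 45.4/290 = 1.15655
NF = 10 log₁₀(1.15655) = 0.632 dB

0.632 dB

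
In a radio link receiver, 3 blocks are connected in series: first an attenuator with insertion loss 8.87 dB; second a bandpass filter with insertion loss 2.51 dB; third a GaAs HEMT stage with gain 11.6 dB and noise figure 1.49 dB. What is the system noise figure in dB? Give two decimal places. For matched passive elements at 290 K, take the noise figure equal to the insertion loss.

Convert to linear (a loss of L dB is a gain of −L dB): F_i = 10^(NF_i/10), G_i = 10^(G_i,dB/10)
  Stage 1: F_1 = 10^(8.87/10) = 7.709, G_1 = 10^(−8.87/10) = 0.1297
  Stage 2: F_2 = 10^(2.51/10) = 1.782, G_2 = 10^(−2.51/10) = 0.5610
  Stage 3: F_3 = 10^(1.49/10) = 1.409, G_3 = 10^(11.6/10) = 14.45
Friis cascade:
  F = 7.709 + (1.782 − 1)/0.1297 + (1.409 − 1)/0.07278 = 19.36
NF = 10 log₁₀(19.36) = 12.87 dB

12.87 dB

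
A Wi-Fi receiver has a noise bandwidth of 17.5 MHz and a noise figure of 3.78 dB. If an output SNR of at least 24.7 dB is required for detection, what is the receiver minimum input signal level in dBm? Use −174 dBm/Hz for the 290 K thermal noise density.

−73.1 dBm

Sensitivity = −174 + 10 log₁₀(B) + NF + SNR_min
= −174 + 72.43 + 3.78 + 24.7
= −73.09 dBm → −73.1 dBm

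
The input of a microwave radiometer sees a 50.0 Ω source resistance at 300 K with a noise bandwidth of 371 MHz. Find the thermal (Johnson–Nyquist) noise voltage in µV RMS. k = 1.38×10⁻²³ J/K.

V_n = √(4kTRB)
4kTRB = 4 × 1.38×10⁻²³ × 300 × 5.00×10¹ × 3.71×10⁸ = 3.07×10⁻¹⁰ V²
V_n = √(3.07×10⁻¹⁰) = 1.75×10⁻⁵ V = 17.5 µV

17.5 µV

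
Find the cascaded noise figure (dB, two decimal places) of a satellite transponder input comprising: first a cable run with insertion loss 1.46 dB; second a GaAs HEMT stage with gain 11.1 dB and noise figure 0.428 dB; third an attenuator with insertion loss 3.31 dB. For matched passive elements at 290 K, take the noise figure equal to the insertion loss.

2.22 dB

Convert to linear (a loss of L dB is a gain of −L dB): F_i = 10^(NF_i/10), G_i = 10^(G_i,dB/10)
  Stage 1: F_1 = 10^(1.46/10) = 1.400, G_1 = 10^(−1.46/10) = 0.7145
  Stage 2: F_2 = 10^(0.428/10) = 1.104, G_2 = 10^(11.1/10) = 12.88
  Stage 3: F_3 = 10^(3.31/10) = 2.143, G_3 = 10^(−3.31/10) = 0.4667
Friis cascade:
  F = 1.400 + (1.104 − 1)/0.7145 + (2.143 − 1)/9.204 = 1.669
NF = 10 log₁₀(1.669) = 2.22 dB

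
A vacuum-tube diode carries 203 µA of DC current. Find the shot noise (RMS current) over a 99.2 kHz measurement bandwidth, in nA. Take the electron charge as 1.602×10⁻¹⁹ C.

2.54 nA

I_n = √(2qI·B)
2qI·B = 2 × 1.602×10⁻¹⁹ × 2.03×10⁻⁴ × 9.92×10⁴ = 6.45×10⁻¹⁸ A²
I_n = √(6.45×10⁻¹⁸) = 2.54×10⁻⁹ A = 2.54 nA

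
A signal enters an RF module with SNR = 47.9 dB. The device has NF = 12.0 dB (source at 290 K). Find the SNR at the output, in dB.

By definition F = SNR_in/SNR_out, so in dB: SNR_out = SNR_in − NF
SNR_out = 47.9 − 12.0 = 35.9 dB

35.9 dB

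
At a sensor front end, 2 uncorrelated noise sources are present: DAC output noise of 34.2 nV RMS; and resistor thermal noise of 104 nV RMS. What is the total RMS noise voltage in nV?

Uncorrelated sources add in power (mean-square): V_tot = √(ΣV_i²)
V_tot = √[(3.42×10⁻⁸)² + (1.04×10⁻⁷)²] = 1.09×10⁻⁷ V = 109 nV

109 nV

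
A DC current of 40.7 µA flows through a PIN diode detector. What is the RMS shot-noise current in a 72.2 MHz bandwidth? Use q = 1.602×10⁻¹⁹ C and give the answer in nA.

I_n = √(2qI·B)
2qI·B = 2 × 1.602×10⁻¹⁹ × 4.07×10⁻⁵ × 7.22×10⁷ = 9.42×10⁻¹⁶ A²
I_n = √(9.42×10⁻¹⁶) = 3.07×10⁻⁸ A = 30.7 nA

30.7 nA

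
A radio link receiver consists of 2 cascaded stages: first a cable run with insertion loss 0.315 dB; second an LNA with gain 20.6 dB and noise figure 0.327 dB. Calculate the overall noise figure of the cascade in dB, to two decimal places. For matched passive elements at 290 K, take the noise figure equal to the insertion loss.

Convert to linear (a loss of L dB is a gain of −L dB): F_i = 10^(NF_i/10), G_i = 10^(G_i,dB/10)
  Stage 1: F_1 = 10^(0.315/10) = 1.075, G_1 = 10^(−0.315/10) = 0.9300
  Stage 2: F_2 = 10^(0.327/10) = 1.078, G_2 = 10^(20.6/10) = 114.8
Friis cascade:
  F = 1.075 + (1.078 − 1)/0.9300 = 1.159
NF = 10 log₁₀(1.159) = 0.64 dB

0.64 dB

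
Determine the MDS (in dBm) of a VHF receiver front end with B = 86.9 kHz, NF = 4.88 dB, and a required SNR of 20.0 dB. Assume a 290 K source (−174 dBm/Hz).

−99.7 dBm

Sensitivity = −174 + 10 log₁₀(B) + NF + SNR_min
= −174 + 49.39 + 4.88 + 20.0
= −99.73 dBm → −99.7 dBm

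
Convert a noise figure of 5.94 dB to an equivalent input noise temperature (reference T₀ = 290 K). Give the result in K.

F = 10^(5.94/10) = 3.92645
T_e = (F − 1)·T₀ = (3.92645 − 1) × 290 = 849 K

849 K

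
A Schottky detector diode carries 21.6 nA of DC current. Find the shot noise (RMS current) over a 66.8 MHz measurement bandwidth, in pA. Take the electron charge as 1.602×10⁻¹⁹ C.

I_n = √(2qI·B)
2qI·B = 2 × 1.602×10⁻¹⁹ × 2.16×10⁻⁸ × 6.68×10⁷ = 4.62×10⁻¹⁹ A²
I_n = √(4.62×10⁻¹⁹) = 6.80×10⁻¹⁰ A = 680 pA

680 pA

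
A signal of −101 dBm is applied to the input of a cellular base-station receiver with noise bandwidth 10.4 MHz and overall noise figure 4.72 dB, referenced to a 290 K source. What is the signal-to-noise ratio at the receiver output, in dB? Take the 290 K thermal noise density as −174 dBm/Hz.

−1.9 dB

Noise floor: N = −174 + 10 log₁₀(B) + NF
10 log₁₀(1.04×10⁷) = 70.17 dB
N = −174 + 70.17 + 4.72 = −99.11 dBm
SNR = P_sig − N = −101 − (−99.11) = −1.89 dB → −1.9 dB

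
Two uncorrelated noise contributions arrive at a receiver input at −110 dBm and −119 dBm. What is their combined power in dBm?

Convert to linear, add, convert back:
P₁ = 1.00×10⁻¹⁴ W, P₂ = 1.26×10⁻¹⁵ W
P_tot = 1.13×10⁻¹⁴ W → 10 log₁₀(P_tot / 10⁻³) = −109.5 dBm

−109.5 dBm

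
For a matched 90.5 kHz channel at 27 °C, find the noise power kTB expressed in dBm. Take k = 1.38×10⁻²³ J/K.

T = 27 °C + 273.15 = 300.15 K
P_n = kTB = 1.38×10⁻²³ × 300.15 × 9.05×10⁴ = 3.75×10⁻¹⁶ W
In dBm: 10 log₁₀(3.75×10⁻¹⁶ / 10⁻³) = −124.3 dBm

−124.3 dBm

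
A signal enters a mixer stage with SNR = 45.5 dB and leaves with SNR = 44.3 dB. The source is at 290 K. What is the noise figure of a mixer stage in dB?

NF (dB) = SNR_in(dB) − SNR_out(dB) when the source is at T₀
NF = 45.5 − 44.3 = 1.2 dB

1.2 dB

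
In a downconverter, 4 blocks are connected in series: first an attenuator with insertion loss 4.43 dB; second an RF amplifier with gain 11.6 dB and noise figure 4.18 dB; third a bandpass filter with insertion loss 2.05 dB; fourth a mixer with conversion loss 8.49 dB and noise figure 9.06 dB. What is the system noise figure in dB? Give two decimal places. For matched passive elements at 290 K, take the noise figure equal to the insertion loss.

Convert to linear (a loss of L dB is a gain of −L dB): F_i = 10^(NF_i/10), G_i = 10^(G_i,dB/10)
  Stage 1: F_1 = 10^(4.43/10) = 2.773, G_1 = 10^(−4.43/10) = 0.3606
  Stage 2: F_2 = 10^(4.18/10) = 2.618, G_2 = 10^(11.6/10) = 14.45
  Stage 3: F_3 = 10^(2.05/10) = 1.603, G_3 = 10^(−2.05/10) = 0.6237
  Stage 4: F_4 = 10^(9.06/10) = 8.054, G_4 = 10^(−8.49/10) = 0.1416
Friis cascade:
  F = 2.773 + (2.618 − 1)/0.3606 + (1.603 − 1)/5.212 + (8.054 − 1)/3.251 = 9.547
NF = 10 log₁₀(9.547) = 9.80 dB

9.80 dB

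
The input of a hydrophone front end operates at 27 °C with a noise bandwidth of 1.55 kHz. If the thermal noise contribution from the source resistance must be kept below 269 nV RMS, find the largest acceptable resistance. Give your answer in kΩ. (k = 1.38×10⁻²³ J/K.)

T = 27 °C + 273.15 = 300.15 K
Johnson–Nyquist: V_n = √(4kTRB) ⇒ R = V_n² / (4kTB)
4kTB = 4 × 1.38×10⁻²³ × 300.15 × 1.55×10³ = 2.57×10⁻¹⁷
R = (2.69×10⁻⁷)² / 2.57×10⁻¹⁷ = 2.82×10³ Ω = 2.82 kΩ

2.82 kΩ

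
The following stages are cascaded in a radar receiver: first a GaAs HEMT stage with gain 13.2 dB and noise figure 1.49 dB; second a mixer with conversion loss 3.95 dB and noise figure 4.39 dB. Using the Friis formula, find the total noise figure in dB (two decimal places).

1.74 dB

Convert to linear (a loss of L dB is a gain of −L dB): F_i = 10^(NF_i/10), G_i = 10^(G_i,dB/10)
  Stage 1: F_1 = 10^(1.49/10) = 1.409, G_1 = 10^(13.2/10) = 20.89
  Stage 2: F_2 = 10^(4.39/10) = 2.748, G_2 = 10^(−3.95/10) = 0.4027
Friis cascade:
  F = 1.409 + (2.748 − 1)/20.89 = 1.493
NF = 10 log₁₀(1.493) = 1.74 dB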